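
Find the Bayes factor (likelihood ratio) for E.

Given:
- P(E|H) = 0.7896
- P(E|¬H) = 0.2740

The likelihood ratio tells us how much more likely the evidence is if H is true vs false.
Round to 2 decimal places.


Likelihood Ratio (LR) = P(E|H) / P(E|¬H)

LR = 0.7896 / 0.2740
   = 2.88

The evidence is 2.88 times more likely if H is true than if H is false.
Because LR exceeds 1, E is evidence for H.


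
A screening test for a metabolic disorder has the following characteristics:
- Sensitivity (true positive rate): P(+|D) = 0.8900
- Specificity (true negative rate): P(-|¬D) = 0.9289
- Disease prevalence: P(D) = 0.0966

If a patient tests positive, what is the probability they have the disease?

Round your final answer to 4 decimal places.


Let D = has disease, + = positive test

Given:
- P(D) = 0.0966 (prevalence)
- P(+|D) = 0.8900 (sensitivity)
- P(-|¬D) = 0.9289 (specificity)
- P(+|¬D) = 0.0711 (false positive rate = 1 - specificity)

Step 1: Find P(+)
P(+) = P(+|D)P(D) + P(+|¬D)P(¬D)
     = 0.8900 × 0.0966 + 0.0711 × 0.9034
     = 0.08597400 + 0.06423174
     = 0.15020574

Step 2: Apply Bayes' theorem for P(D|+)
P(D|+) = P(+|D)P(D) / P(+)
       = 0.08597400 / 0.15020574
       = 0.5724


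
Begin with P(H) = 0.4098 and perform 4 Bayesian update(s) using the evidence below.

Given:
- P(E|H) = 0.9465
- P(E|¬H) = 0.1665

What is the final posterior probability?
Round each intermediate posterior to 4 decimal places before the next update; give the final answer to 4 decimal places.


Sequential Bayesian updating:

Initial prior: P(H) = 0.4098

Update 1:
  P(E) = 0.9465 × 0.4098 + 0.1665 × 0.5902 = 0.38787570 + 0.09826830 = 0.48614400
  P(H|E) = 0.38787570 / 0.48614400 = 0.7979

Update 2:
  P(E) = 0.9465 × 0.7979 + 0.1665 × 0.2021 = 0.75521235 + 0.03364965 = 0.78886200
  P(H|E) = 0.75521235 / 0.78886200 = 0.9573

Update 3:
  P(E) = 0.9465 × 0.9573 + 0.1665 × 0.0427 = 0.90608445 + 0.00710955 = 0.91319400
  P(H|E) = 0.90608445 / 0.91319400 = 0.9922

Update 4:
  P(E) = 0.9465 × 0.9922 + 0.1665 × 0.0078 = 0.93911730 + 0.00129870 = 0.94041600
  P(H|E) = 0.93911730 / 0.94041600 = 0.9986

Final posterior: 0.9986


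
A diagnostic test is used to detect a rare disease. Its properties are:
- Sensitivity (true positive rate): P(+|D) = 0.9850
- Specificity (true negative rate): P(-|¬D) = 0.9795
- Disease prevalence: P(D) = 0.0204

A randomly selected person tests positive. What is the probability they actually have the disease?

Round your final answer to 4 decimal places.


Let D = has disease, + = positive test

Given:
- P(D) = 0.0204 (prevalence)
- P(+|D) = 0.9850 (sensitivity)
- P(-|¬D) = 0.9795 (specificity)
- P(+|¬D) = 0.0205 (false positive rate = 1 - specificity)

Step 1: Find P(+)
P(+) = P(+|D)P(D) + P(+|¬D)P(¬D)
     = 0.9850 × 0.0204 + 0.0205 × 0.9796
     = 0.02009400 + 0.02008180
     = 0.04017580

Step 2: Apply Bayes' theorem for P(D|+)
P(D|+) = P(+|D)P(D) / P(+)
       = 0.02009400 / 0.04017580
       = 0.5002


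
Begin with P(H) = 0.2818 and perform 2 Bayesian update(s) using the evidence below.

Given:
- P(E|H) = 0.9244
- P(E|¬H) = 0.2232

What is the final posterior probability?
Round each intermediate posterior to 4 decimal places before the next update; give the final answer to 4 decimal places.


Sequential Bayesian updating:

Initial prior: P(H) = 0.2818

Update 1:
  P(E) = 0.9244 × 0.2818 + 0.2232 × 0.7182 = 0.26049592 + 0.16030224 = 0.42079816
  P(H|E) = 0.26049592 / 0.42079816 = 0.6191

Update 2:
  P(E) = 0.9244 × 0.6191 + 0.2232 × 0.3809 = 0.57229604 + 0.08501688 = 0.65731292
  P(H|E) = 0.57229604 / 0.65731292 = 0.8707

Final posterior: 0.8707


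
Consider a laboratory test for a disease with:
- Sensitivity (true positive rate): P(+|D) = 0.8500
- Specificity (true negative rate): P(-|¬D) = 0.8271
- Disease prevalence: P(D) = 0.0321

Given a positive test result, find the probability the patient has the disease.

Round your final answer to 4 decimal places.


Let D = has disease, + = positive test

Given:
- P(D) = 0.0321 (prevalence)
- P(+|D) = 0.8500 (sensitivity)
- P(-|¬D) = 0.8271 (specificity)
- P(+|¬D) = 0.1729 (false positive rate = 1 - specificity)

Step 1: Find P(+)
P(+) = P(+|D)P(D) + P(+|¬D)P(¬D)
     = 0.8500 × 0.0321 + 0.1729 × 0.9679
     = 0.02728500 + 0.16734991
     = 0.19463491

Step 2: Apply Bayes' theorem for P(D|+)
P(D|+) = P(+|D)P(D) / P(+)
       = 0.02728500 / 0.19463491
       = 0.1402


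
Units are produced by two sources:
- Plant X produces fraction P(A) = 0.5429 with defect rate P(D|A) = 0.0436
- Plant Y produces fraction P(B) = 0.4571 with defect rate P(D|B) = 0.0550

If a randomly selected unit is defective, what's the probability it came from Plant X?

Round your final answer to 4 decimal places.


Let A = from Plant X, D = defective

Given:
- P(A) = 0.5429, P(B) = 0.4571
- P(D|A) = 0.0436, P(D|B) = 0.0550

Step 1: Find P(D)
P(D) = P(D|A)P(A) + P(D|B)P(B)
     = 0.0436 × 0.5429 + 0.0550 × 0.4571
     = 0.02367044 + 0.02514050
     = 0.04881094

Step 2: Apply Bayes' theorem
P(A|D) = P(D|A)P(A) / P(D)
       = 0.02367044 / 0.04881094
       = 0.4849


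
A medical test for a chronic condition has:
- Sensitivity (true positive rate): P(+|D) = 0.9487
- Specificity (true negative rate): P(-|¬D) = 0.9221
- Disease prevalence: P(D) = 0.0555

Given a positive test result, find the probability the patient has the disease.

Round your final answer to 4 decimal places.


Let D = has disease, + = positive test

Given:
- P(D) = 0.0555 (prevalence)
- P(+|D) = 0.9487 (sensitivity)
- P(-|¬D) = 0.9221 (specificity)
- P(+|¬D) = 0.0779 (false positive rate = 1 - specificity)

Step 1: Find P(+)
P(+) = P(+|D)P(D) + P(+|¬D)P(¬D)
     = 0.9487 × 0.0555 + 0.0779 × 0.9445
     = 0.05265285 + 0.07357655
     = 0.12622940

Step 2: Apply Bayes' theorem for P(D|+)
P(D|+) = P(+|D)P(D) / P(+)
       = 0.05265285 / 0.12622940
       = 0.4171


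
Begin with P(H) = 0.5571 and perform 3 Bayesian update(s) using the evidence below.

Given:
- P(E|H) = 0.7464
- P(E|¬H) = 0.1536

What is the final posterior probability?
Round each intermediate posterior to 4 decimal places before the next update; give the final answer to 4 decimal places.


Sequential Bayesian updating:

Initial prior: P(H) = 0.5571

Update 1:
  P(E) = 0.7464 × 0.5571 + 0.1536 × 0.4429 = 0.41581944 + 0.06802944 = 0.48384888
  P(H|E) = 0.41581944 / 0.48384888 = 0.8594

Update 2:
  P(E) = 0.7464 × 0.8594 + 0.1536 × 0.1406 = 0.64145616 + 0.02159616 = 0.66305232
  P(H|E) = 0.64145616 / 0.66305232 = 0.9674

Update 3:
  P(E) = 0.7464 × 0.9674 + 0.1536 × 0.0326 = 0.72206736 + 0.00500736 = 0.72707472
  P(H|E) = 0.72206736 / 0.72707472 = 0.9931

Final posterior: 0.9931


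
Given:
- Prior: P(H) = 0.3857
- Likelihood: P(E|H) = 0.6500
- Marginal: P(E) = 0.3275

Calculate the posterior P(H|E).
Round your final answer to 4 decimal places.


Using Bayes' theorem:

P(H|E) = P(E|H) × P(H) / P(E)
       = 0.6500 × 0.3857 / 0.3275
       = 0.25070500 / 0.3275
       = 0.7655

The evidence strengthens our belief in H.
Prior: 0.3857 → Posterior: 0.7655


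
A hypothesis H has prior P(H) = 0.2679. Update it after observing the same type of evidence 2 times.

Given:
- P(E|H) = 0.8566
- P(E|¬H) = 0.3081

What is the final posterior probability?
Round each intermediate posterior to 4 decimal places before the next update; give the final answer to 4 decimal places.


Sequential Bayesian updating:

Initial prior: P(H) = 0.2679

Update 1:
  P(E) = 0.8566 × 0.2679 + 0.3081 × 0.7321 = 0.22948314 + 0.22556001 = 0.45504315
  P(H|E) = 0.22948314 / 0.45504315 = 0.5043

Update 2:
  P(E) = 0.8566 × 0.5043 + 0.3081 × 0.4957 = 0.43198338 + 0.15272517 = 0.58470855
  P(H|E) = 0.43198338 / 0.58470855 = 0.7388

Final posterior: 0.7388


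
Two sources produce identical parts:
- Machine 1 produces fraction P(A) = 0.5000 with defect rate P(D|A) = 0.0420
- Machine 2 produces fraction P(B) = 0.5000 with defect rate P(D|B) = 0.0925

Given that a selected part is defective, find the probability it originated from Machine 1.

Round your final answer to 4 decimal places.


Let A = from Machine 1, D = defective

Given:
- P(A) = 0.5000, P(B) = 0.5000
- P(D|A) = 0.0420, P(D|B) = 0.0925

Step 1: Find P(D)
P(D) = P(D|A)P(A) + P(D|B)P(B)
     = 0.0420 × 0.5000 + 0.0925 × 0.5000
     = 0.02100000 + 0.04625000
     = 0.06725000

Step 2: Apply Bayes' theorem
P(A|D) = P(D|A)P(A) / P(D)
       = 0.02100000 / 0.06725000
       = 0.3123


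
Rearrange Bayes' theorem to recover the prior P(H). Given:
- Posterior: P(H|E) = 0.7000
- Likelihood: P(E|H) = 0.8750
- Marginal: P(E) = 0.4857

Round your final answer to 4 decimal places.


From Bayes' theorem: P(H|E) = P(E|H) × P(H) / P(E)

Rearranging for P(H):
P(H) = P(H|E) × P(E) / P(E|H)
     = 0.7000 × 0.4857 / 0.8750
     = 0.33999000 / 0.8750
     = 0.3886


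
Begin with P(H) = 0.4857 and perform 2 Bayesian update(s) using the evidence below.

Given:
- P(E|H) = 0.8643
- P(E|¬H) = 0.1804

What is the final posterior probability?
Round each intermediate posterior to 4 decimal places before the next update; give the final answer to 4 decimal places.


Sequential Bayesian updating:

Initial prior: P(H) = 0.4857

Update 1:
  P(E) = 0.8643 × 0.4857 + 0.1804 × 0.5143 = 0.41979051 + 0.09277972 = 0.51257023
  P(H|E) = 0.41979051 / 0.51257023 = 0.8190

Update 2:
  P(E) = 0.8643 × 0.8190 + 0.1804 × 0.1810 = 0.70786170 + 0.03265240 = 0.74051410
  P(H|E) = 0.70786170 / 0.74051410 = 0.9559

Final posterior: 0.9559


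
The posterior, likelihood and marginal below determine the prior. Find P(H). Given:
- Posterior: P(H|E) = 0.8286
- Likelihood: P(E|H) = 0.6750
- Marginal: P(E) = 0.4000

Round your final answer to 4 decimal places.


From Bayes' theorem: P(H|E) = P(E|H) × P(H) / P(E)

Rearranging for P(H):
P(H) = P(H|E) × P(E) / P(E|H)
     = 0.8286 × 0.4000 / 0.6750
     = 0.33144000 / 0.6750
     = 0.4910


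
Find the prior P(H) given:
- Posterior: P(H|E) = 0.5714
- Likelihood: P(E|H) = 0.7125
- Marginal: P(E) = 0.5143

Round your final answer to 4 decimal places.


From Bayes' theorem: P(H|E) = P(E|H) × P(H) / P(E)

Rearranging for P(H):
P(H) = P(H|E) × P(E) / P(E|H)
     = 0.5714 × 0.5143 / 0.7125
     = 0.29387102 / 0.7125
     = 0.4125


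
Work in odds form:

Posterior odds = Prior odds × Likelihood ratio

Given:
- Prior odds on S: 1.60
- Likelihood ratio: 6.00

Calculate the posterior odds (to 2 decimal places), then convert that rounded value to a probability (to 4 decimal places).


Step 1: Calculate posterior odds
Posterior odds = Prior odds × LR
               = 1.60 × 6.00
               = 9.60

Step 2: Convert to probability
P(S|E) = Posterior odds / (1 + Posterior odds)
       = 9.60 / (1 + 9.60)
       = 9.60 / 10.60
       = 0.9057

The evidence increased P(S) from 0.6154 to 0.9057.


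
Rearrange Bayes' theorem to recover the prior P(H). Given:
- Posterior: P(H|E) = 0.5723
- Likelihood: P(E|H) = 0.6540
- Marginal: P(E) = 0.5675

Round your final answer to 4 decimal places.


From Bayes' theorem: P(H|E) = P(E|H) × P(H) / P(E)

Rearranging for P(H):
P(H) = P(H|E) × P(E) / P(E|H)
     = 0.5723 × 0.5675 / 0.6540
     = 0.32478025 / 0.6540
     = 0.4966


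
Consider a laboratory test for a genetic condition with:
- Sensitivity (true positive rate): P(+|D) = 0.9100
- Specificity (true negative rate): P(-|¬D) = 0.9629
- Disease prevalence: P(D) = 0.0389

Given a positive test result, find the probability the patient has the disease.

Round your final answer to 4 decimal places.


Let D = has disease, + = positive test

Given:
- P(D) = 0.0389 (prevalence)
- P(+|D) = 0.9100 (sensitivity)
- P(-|¬D) = 0.9629 (specificity)
- P(+|¬D) = 0.0371 (false positive rate = 1 - specificity)

Step 1: Find P(+)
P(+) = P(+|D)P(D) + P(+|¬D)P(¬D)
     = 0.9100 × 0.0389 + 0.0371 × 0.9611
     = 0.03539900 + 0.03565681
     = 0.07105581

Step 2: Apply Bayes' theorem for P(D|+)
P(D|+) = P(+|D)P(D) / P(+)
       = 0.03539900 / 0.07105581
       = 0.4982


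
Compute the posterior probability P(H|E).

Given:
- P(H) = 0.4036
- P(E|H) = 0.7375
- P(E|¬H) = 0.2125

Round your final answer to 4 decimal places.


Bayes' theorem: P(H|E) = P(E|H) × P(H) / P(E)

Step 1: Calculate P(E) using law of total probability
P(E) = P(E|H)P(H) + P(E|¬H)P(¬H)
     = 0.7375 × 0.4036 + 0.2125 × 0.5964
     = 0.29765500 + 0.12673500
     = 0.42439000

Step 2: Apply Bayes' theorem
P(H|E) = P(E|H) × P(H) / P(E)
       = 0.29765500 / 0.42439000
       = 0.7014


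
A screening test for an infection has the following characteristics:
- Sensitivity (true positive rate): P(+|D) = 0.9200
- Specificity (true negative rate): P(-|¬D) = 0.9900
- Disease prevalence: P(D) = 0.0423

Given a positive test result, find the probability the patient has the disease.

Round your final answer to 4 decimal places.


Let D = has disease, + = positive test

Given:
- P(D) = 0.0423 (prevalence)
- P(+|D) = 0.9200 (sensitivity)
- P(-|¬D) = 0.9900 (specificity)
- P(+|¬D) = 0.0100 (false positive rate = 1 - specificity)

Step 1: Find P(+)
P(+) = P(+|D)P(D) + P(+|¬D)P(¬D)
     = 0.9200 × 0.0423 + 0.0100 × 0.9577
     = 0.03891600 + 0.00957700
     = 0.04849300

Step 2: Apply Bayes' theorem for P(D|+)
P(D|+) = P(+|D)P(D) / P(+)
       = 0.03891600 / 0.04849300
       = 0.8025


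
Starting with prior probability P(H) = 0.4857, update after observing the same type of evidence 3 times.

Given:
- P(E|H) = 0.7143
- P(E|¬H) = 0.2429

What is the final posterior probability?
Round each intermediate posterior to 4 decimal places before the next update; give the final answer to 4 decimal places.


Sequential Bayesian updating:

Initial prior: P(H) = 0.4857

Update 1:
  P(E) = 0.7143 × 0.4857 + 0.2429 × 0.5143 = 0.34693551 + 0.12492347 = 0.47185898
  P(H|E) = 0.34693551 / 0.47185898 = 0.7353

Update 2:
  P(E) = 0.7143 × 0.7353 + 0.2429 × 0.2647 = 0.52522479 + 0.06429563 = 0.58952042
  P(H|E) = 0.52522479 / 0.58952042 = 0.8909

Update 3:
  P(E) = 0.7143 × 0.8909 + 0.2429 × 0.1091 = 0.63636987 + 0.02650039 = 0.66287026
  P(H|E) = 0.63636987 / 0.66287026 = 0.9600

Final posterior: 0.9600


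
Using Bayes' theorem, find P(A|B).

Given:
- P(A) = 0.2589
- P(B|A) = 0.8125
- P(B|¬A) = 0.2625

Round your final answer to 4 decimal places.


Bayes' theorem: P(A|B) = P(B|A) × P(A) / P(B)

Step 1: Calculate P(B) using law of total probability
P(B) = P(B|A)P(A) + P(B|¬A)P(¬A)
     = 0.8125 × 0.2589 + 0.2625 × 0.7411
     = 0.21035625 + 0.19453875
     = 0.40489500

Step 2: Apply Bayes' theorem
P(A|B) = P(B|A) × P(A) / P(B)
       = 0.21035625 / 0.40489500
       = 0.5195


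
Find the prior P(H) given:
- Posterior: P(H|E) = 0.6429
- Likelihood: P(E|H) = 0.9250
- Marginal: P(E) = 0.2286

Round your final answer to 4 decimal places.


From Bayes' theorem: P(H|E) = P(E|H) × P(H) / P(E)

Rearranging for P(H):
P(H) = P(H|E) × P(E) / P(E|H)
     = 0.6429 × 0.2286 / 0.9250
     = 0.14696694 / 0.9250
     = 0.1589


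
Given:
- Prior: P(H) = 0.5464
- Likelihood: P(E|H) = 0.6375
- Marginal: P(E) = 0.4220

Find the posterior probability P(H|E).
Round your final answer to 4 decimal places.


Using Bayes' theorem:

P(H|E) = P(E|H) × P(H) / P(E)
       = 0.6375 × 0.5464 / 0.4220
       = 0.34833000 / 0.4220
       = 0.8254

The evidence strengthens our belief in H.
Prior: 0.5464 → Posterior: 0.8254


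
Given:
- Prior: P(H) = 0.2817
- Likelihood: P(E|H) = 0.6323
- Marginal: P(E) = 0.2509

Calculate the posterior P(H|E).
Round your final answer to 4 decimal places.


Using Bayes' theorem:

P(H|E) = P(E|H) × P(H) / P(E)
       = 0.6323 × 0.2817 / 0.2509
       = 0.17811891 / 0.2509
       = 0.7099

The evidence strengthens our belief in H.
Prior: 0.2817 → Posterior: 0.7099


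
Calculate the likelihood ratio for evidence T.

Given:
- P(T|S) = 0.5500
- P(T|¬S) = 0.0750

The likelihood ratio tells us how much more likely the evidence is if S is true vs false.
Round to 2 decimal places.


Likelihood Ratio (LR) = P(T|S) / P(T|¬S)

LR = 0.5500 / 0.0750
   = 7.33

The evidence is 7.33 times more likely if S is true than if S is false.
Since LR > 1, the evidence supports S over ¬S.


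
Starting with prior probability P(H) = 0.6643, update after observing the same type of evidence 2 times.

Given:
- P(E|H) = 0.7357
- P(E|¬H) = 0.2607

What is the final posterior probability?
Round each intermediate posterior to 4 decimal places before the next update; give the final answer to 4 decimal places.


Sequential Bayesian updating:

Initial prior: P(H) = 0.6643

Update 1:
  P(E) = 0.7357 × 0.6643 + 0.2607 × 0.3357 = 0.48872551 + 0.08751699 = 0.57624250
  P(H|E) = 0.48872551 / 0.57624250 = 0.8481

Update 2:
  P(E) = 0.7357 × 0.8481 + 0.2607 × 0.1519 = 0.62394717 + 0.03960033 = 0.66354750
  P(H|E) = 0.62394717 / 0.66354750 = 0.9403

Final posterior: 0.9403


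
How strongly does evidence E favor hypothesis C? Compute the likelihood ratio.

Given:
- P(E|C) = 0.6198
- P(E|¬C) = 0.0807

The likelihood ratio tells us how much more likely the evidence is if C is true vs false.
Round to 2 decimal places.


Likelihood Ratio (LR) = P(E|C) / P(E|¬C)

LR = 0.6198 / 0.0807
   = 7.68

The evidence is 7.68 times more likely if C is true than if C is false.
Since LR > 1, the evidence supports C over ¬C.


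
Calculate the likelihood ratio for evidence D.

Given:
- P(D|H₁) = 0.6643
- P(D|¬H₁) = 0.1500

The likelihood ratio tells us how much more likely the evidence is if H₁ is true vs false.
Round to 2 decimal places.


Likelihood Ratio (LR) = P(D|H₁) / P(D|¬H₁)

LR = 0.6643 / 0.1500
   = 4.43

The evidence is 4.43 times more likely if H₁ is true than if H₁ is false.
Since LR > 1, the evidence supports H₁ over ¬H₁.


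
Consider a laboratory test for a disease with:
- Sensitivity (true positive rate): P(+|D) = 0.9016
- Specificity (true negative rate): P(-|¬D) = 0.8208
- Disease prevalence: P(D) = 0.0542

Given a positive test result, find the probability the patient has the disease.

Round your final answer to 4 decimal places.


Let D = has disease, + = positive test

Given:
- P(D) = 0.0542 (prevalence)
- P(+|D) = 0.9016 (sensitivity)
- P(-|¬D) = 0.8208 (specificity)
- P(+|¬D) = 0.1792 (false positive rate = 1 - specificity)

Step 1: Find P(+)
P(+) = P(+|D)P(D) + P(+|¬D)P(¬D)
     = 0.9016 × 0.0542 + 0.1792 × 0.9458
     = 0.04886672 + 0.16948736
     = 0.21835408

Step 2: Apply Bayes' theorem for P(D|+)
P(D|+) = P(+|D)P(D) / P(+)
       = 0.04886672 / 0.21835408
       = 0.2238


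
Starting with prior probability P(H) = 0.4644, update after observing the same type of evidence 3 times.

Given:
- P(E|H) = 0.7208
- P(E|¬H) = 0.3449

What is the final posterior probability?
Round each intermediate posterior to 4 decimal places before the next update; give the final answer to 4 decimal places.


Sequential Bayesian updating:

Initial prior: P(H) = 0.4644

Update 1:
  P(E) = 0.7208 × 0.4644 + 0.3449 × 0.5356 = 0.33473952 + 0.18472844 = 0.51946796
  P(H|E) = 0.33473952 / 0.51946796 = 0.6444

Update 2:
  P(E) = 0.7208 × 0.6444 + 0.3449 × 0.3556 = 0.46448352 + 0.12264644 = 0.58712996
  P(H|E) = 0.46448352 / 0.58712996 = 0.7911

Update 3:
  P(E) = 0.7208 × 0.7911 + 0.3449 × 0.2089 = 0.57022488 + 0.07204961 = 0.64227449
  P(H|E) = 0.57022488 / 0.64227449 = 0.8878

Final posterior: 0.8878


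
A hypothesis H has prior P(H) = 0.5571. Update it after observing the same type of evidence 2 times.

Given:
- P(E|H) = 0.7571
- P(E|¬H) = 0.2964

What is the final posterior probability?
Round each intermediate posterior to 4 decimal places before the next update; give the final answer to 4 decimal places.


Sequential Bayesian updating:

Initial prior: P(H) = 0.5571

Update 1:
  P(E) = 0.7571 × 0.5571 + 0.2964 × 0.4429 = 0.42178041 + 0.13127556 = 0.55305597
  P(H|E) = 0.42178041 / 0.55305597 = 0.7626

Update 2:
  P(E) = 0.7571 × 0.7626 + 0.2964 × 0.2374 = 0.57736446 + 0.07036536 = 0.64772982
  P(H|E) = 0.57736446 / 0.64772982 = 0.8914

Final posterior: 0.8914


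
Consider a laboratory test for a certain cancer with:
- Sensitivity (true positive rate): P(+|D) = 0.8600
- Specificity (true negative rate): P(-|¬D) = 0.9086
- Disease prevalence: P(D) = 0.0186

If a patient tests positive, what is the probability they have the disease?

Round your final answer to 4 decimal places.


Let D = has disease, + = positive test

Given:
- P(D) = 0.0186 (prevalence)
- P(+|D) = 0.8600 (sensitivity)
- P(-|¬D) = 0.9086 (specificity)
- P(+|¬D) = 0.0914 (false positive rate = 1 - specificity)

Step 1: Find P(+)
P(+) = P(+|D)P(D) + P(+|¬D)P(¬D)
     = 0.8600 × 0.0186 + 0.0914 × 0.9814
     = 0.01599600 + 0.08969996
     = 0.10569596

Step 2: Apply Bayes' theorem for P(D|+)
P(D|+) = P(+|D)P(D) / P(+)
       = 0.01599600 / 0.10569596
       = 0.1513


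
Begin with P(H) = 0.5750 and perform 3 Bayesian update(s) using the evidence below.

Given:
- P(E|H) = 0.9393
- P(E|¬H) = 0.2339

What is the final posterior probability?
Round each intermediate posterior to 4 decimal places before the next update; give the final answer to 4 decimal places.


Sequential Bayesian updating:

Initial prior: P(H) = 0.5750

Update 1:
  P(E) = 0.9393 × 0.5750 + 0.2339 × 0.4250 = 0.54009750 + 0.09940750 = 0.63950500
  P(H|E) = 0.54009750 / 0.63950500 = 0.8446

Update 2:
  P(E) = 0.9393 × 0.8446 + 0.2339 × 0.1554 = 0.79333278 + 0.03634806 = 0.82968084
  P(H|E) = 0.79333278 / 0.82968084 = 0.9562

Update 3:
  P(E) = 0.9393 × 0.9562 + 0.2339 × 0.0438 = 0.89815866 + 0.01024482 = 0.90840348
  P(H|E) = 0.89815866 / 0.90840348 = 0.9887

Final posterior: 0.9887


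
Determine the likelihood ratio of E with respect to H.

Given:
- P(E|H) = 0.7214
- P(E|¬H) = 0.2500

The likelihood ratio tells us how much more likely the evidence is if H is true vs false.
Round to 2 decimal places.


Likelihood Ratio (LR) = P(E|H) / P(E|¬H)

LR = 0.7214 / 0.2500
   = 2.89

The evidence is 2.89 times more likely if H is true than if H is false.
LR > 1, so observing E raises the odds in favor of H.


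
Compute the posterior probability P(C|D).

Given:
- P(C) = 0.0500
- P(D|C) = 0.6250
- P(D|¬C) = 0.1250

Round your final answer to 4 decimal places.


Bayes' theorem: P(C|D) = P(D|C) × P(C) / P(D)

Step 1: Calculate P(D) using law of total probability
P(D) = P(D|C)P(C) + P(D|¬C)P(¬C)
     = 0.6250 × 0.0500 + 0.1250 × 0.9500
     = 0.03125000 + 0.11875000
     = 0.15000000

Step 2: Apply Bayes' theorem
P(C|D) = P(D|C) × P(C) / P(D)
       = 0.03125000 / 0.15000000
       = 0.2083


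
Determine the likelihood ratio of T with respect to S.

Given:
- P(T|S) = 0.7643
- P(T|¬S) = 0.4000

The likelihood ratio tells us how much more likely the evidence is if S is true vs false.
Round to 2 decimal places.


Likelihood Ratio (LR) = P(T|S) / P(T|¬S)

LR = 0.7643 / 0.4000
   = 1.91

The evidence is 1.91 times more likely if S is true than if S is false.
Because LR exceeds 1, T is evidence for S.


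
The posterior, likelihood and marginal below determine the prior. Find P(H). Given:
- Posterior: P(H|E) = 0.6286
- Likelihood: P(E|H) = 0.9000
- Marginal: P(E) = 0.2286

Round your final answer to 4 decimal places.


From Bayes' theorem: P(H|E) = P(E|H) × P(H) / P(E)

Rearranging for P(H):
P(H) = P(H|E) × P(E) / P(E|H)
     = 0.6286 × 0.2286 / 0.9000
     = 0.14369796 / 0.9000
     = 0.1597


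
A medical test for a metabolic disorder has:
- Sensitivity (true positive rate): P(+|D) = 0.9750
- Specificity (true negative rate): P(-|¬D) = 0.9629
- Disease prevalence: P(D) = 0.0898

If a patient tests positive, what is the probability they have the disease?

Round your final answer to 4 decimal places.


Let D = has disease, + = positive test

Given:
- P(D) = 0.0898 (prevalence)
- P(+|D) = 0.9750 (sensitivity)
- P(-|¬D) = 0.9629 (specificity)
- P(+|¬D) = 0.0371 (false positive rate = 1 - specificity)

Step 1: Find P(+)
P(+) = P(+|D)P(D) + P(+|¬D)P(¬D)
     = 0.9750 × 0.0898 + 0.0371 × 0.9102
     = 0.08755500 + 0.03376842
     = 0.12132342

Step 2: Apply Bayes' theorem for P(D|+)
P(D|+) = P(+|D)P(D) / P(+)
       = 0.08755500 / 0.12132342
       = 0.7217


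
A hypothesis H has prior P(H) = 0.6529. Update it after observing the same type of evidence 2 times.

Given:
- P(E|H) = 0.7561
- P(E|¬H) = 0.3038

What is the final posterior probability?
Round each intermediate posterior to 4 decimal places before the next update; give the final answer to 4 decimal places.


Sequential Bayesian updating:

Initial prior: P(H) = 0.6529

Update 1:
  P(E) = 0.7561 × 0.6529 + 0.3038 × 0.3471 = 0.49365769 + 0.10544898 = 0.59910667
  P(H|E) = 0.49365769 / 0.59910667 = 0.8240

Update 2:
  P(E) = 0.7561 × 0.8240 + 0.3038 × 0.1760 = 0.62302640 + 0.05346880 = 0.67649520
  P(H|E) = 0.62302640 / 0.67649520 = 0.9210

Final posterior: 0.9210


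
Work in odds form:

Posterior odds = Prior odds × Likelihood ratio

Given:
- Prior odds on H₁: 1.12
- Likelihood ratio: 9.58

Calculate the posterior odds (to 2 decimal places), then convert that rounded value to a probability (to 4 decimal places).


Step 1: Calculate posterior odds
Posterior odds = Prior odds × LR
               = 1.12 × 9.58
               = 10.73

Step 2: Convert to probability
P(H₁|E) = Posterior odds / (1 + Posterior odds)
       = 10.73 / (1 + 10.73)
       = 10.73 / 11.73
       = 0.9147

The evidence increased P(H₁) from 0.5283 to 0.9147.


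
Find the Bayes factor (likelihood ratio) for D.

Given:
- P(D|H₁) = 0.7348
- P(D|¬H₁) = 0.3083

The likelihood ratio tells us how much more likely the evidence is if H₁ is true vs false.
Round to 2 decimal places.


Likelihood Ratio (LR) = P(D|H₁) / P(D|¬H₁)

LR = 0.7348 / 0.3083
   = 2.38

The evidence is 2.38 times more likely if H₁ is true than if H₁ is false.
Because LR exceeds 1, D is evidence for H₁.


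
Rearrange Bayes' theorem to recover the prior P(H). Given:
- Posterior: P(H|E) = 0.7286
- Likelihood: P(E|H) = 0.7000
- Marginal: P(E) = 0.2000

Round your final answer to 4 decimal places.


From Bayes' theorem: P(H|E) = P(E|H) × P(H) / P(E)

Rearranging for P(H):
P(H) = P(H|E) × P(E) / P(E|H)
     = 0.7286 × 0.2000 / 0.7000
     = 0.14572000 / 0.7000
     = 0.2082


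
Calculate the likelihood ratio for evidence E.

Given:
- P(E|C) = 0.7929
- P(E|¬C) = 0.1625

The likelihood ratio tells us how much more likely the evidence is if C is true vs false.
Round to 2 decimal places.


Likelihood Ratio (LR) = P(E|C) / P(E|¬C)

LR = 0.7929 / 0.1625
   = 4.88

The evidence is 4.88 times more likely if C is true than if C is false.
Because LR exceeds 1, E is evidence for C.


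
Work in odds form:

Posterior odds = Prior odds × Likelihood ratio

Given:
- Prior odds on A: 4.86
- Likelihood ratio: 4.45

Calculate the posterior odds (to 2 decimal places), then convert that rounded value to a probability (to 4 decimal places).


Step 1: Calculate posterior odds
Posterior odds = Prior odds × LR
               = 4.86 × 4.45
               = 21.63

Step 2: Convert to probability
P(A|E) = Posterior odds / (1 + Posterior odds)
       = 21.63 / (1 + 21.63)
       = 21.63 / 22.63
       = 0.9558

The evidence increased P(A) from 0.8294 to 0.9558.


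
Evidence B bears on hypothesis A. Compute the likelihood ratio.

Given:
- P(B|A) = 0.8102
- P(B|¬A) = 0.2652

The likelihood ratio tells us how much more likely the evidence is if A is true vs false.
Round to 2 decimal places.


Likelihood Ratio (LR) = P(B|A) / P(B|¬A)

LR = 0.8102 / 0.2652
   = 3.06

The evidence is 3.06 times more likely if A is true than if A is false.
LR > 1, so observing B raises the odds in favor of A.


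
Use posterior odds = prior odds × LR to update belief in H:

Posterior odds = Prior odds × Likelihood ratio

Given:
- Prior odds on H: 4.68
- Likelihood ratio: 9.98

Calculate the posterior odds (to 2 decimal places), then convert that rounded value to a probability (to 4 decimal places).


Step 1: Calculate posterior odds
Posterior odds = Prior odds × LR
               = 4.68 × 9.98
               = 46.71

Step 2: Convert to probability
P(H|E) = Posterior odds / (1 + Posterior odds)
       = 46.71 / (1 + 46.71)
       = 46.71 / 47.71
       = 0.9790

The evidence increased P(H) from 0.8239 to 0.9790.


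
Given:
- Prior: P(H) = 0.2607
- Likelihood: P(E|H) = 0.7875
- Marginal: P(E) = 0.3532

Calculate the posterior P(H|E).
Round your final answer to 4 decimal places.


Using Bayes' theorem:

P(H|E) = P(E|H) × P(H) / P(E)
       = 0.7875 × 0.2607 / 0.3532
       = 0.20530125 / 0.3532
       = 0.5813

The evidence strengthens our belief in H.
Prior: 0.2607 → Posterior: 0.5813


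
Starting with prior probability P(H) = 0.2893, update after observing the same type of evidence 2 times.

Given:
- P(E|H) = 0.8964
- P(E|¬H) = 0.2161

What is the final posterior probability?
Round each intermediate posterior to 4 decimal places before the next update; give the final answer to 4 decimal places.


Sequential Bayesian updating:

Initial prior: P(H) = 0.2893

Update 1:
  P(E) = 0.8964 × 0.2893 + 0.2161 × 0.7107 = 0.25932852 + 0.15358227 = 0.41291079
  P(H|E) = 0.25932852 / 0.41291079 = 0.6280

Update 2:
  P(E) = 0.8964 × 0.6280 + 0.2161 × 0.3720 = 0.56293920 + 0.08038920 = 0.64332840
  P(H|E) = 0.56293920 / 0.64332840 = 0.8750

Final posterior: 0.8750


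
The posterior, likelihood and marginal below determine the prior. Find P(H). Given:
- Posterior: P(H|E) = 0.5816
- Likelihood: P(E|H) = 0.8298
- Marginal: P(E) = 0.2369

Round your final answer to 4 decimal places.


From Bayes' theorem: P(H|E) = P(E|H) × P(H) / P(E)

Rearranging for P(H):
P(H) = P(H|E) × P(E) / P(E|H)
     = 0.5816 × 0.2369 / 0.8298
     = 0.13778104 / 0.8298
     = 0.1660


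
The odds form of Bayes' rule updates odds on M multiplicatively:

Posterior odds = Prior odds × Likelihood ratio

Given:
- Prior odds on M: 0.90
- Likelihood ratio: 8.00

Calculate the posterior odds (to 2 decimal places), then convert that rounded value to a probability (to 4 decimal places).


Step 1: Calculate posterior odds
Posterior odds = Prior odds × LR
               = 0.90 × 8.00
               = 7.20

Step 2: Convert to probability
P(M|E) = Posterior odds / (1 + Posterior odds)
       = 7.20 / (1 + 7.20)
       = 7.20 / 8.20
       = 0.8780

The evidence increased P(M) from 0.4737 to 0.8780.


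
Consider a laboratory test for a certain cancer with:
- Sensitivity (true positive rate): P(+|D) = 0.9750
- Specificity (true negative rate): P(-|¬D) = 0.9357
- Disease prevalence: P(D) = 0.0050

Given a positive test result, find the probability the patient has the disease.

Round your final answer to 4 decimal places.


Let D = has disease, + = positive test

Given:
- P(D) = 0.0050 (prevalence)
- P(+|D) = 0.9750 (sensitivity)
- P(-|¬D) = 0.9357 (specificity)
- P(+|¬D) = 0.0643 (false positive rate = 1 - specificity)

Step 1: Find P(+)
P(+) = P(+|D)P(D) + P(+|¬D)P(¬D)
     = 0.9750 × 0.0050 + 0.0643 × 0.9950
     = 0.00487500 + 0.06397850
     = 0.06885350

Step 2: Apply Bayes' theorem for P(D|+)
P(D|+) = P(+|D)P(D) / P(+)
       = 0.00487500 / 0.06885350
       = 0.0708


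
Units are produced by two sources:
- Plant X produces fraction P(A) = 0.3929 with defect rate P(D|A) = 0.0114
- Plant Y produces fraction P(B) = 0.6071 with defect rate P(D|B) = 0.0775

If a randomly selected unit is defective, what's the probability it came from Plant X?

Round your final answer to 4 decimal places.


Let A = from Plant X, D = defective

Given:
- P(A) = 0.3929, P(B) = 0.6071
- P(D|A) = 0.0114, P(D|B) = 0.0775

Step 1: Find P(D)
P(D) = P(D|A)P(A) + P(D|B)P(B)
     = 0.0114 × 0.3929 + 0.0775 × 0.6071
     = 0.00447906 + 0.04705025
     = 0.05152931

Step 2: Apply Bayes' theorem
P(A|D) = P(D|A)P(A) / P(D)
       = 0.00447906 / 0.05152931
       = 0.0869


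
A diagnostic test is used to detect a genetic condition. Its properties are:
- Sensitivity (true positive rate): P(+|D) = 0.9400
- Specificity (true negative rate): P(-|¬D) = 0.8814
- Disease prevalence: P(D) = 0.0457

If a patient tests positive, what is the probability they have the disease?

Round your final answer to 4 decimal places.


Let D = has disease, + = positive test

Given:
- P(D) = 0.0457 (prevalence)
- P(+|D) = 0.9400 (sensitivity)
- P(-|¬D) = 0.8814 (specificity)
- P(+|¬D) = 0.1186 (false positive rate = 1 - specificity)

Step 1: Find P(+)
P(+) = P(+|D)P(D) + P(+|¬D)P(¬D)
     = 0.9400 × 0.0457 + 0.1186 × 0.9543
     = 0.04295800 + 0.11317998
     = 0.15613798

Step 2: Apply Bayes' theorem for P(D|+)
P(D|+) = P(+|D)P(D) / P(+)
       = 0.04295800 / 0.15613798
       = 0.2751


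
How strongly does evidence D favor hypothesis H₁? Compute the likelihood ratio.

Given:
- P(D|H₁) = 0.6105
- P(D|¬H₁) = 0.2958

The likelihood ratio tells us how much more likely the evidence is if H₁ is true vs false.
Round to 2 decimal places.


Likelihood Ratio (LR) = P(D|H₁) / P(D|¬H₁)

LR = 0.6105 / 0.2958
   = 2.06

The evidence is 2.06 times more likely if H₁ is true than if H₁ is false.
LR > 1, so observing D raises the odds in favor of H₁.


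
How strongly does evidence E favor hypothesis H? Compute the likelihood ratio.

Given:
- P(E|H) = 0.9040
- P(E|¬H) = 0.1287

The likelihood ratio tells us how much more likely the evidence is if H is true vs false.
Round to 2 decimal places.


Likelihood Ratio (LR) = P(E|H) / P(E|¬H)

LR = 0.9040 / 0.1287
   = 7.02

The evidence is 7.02 times more likely if H is true than if H is false.
LR > 1, so observing E raises the odds in favor of H.


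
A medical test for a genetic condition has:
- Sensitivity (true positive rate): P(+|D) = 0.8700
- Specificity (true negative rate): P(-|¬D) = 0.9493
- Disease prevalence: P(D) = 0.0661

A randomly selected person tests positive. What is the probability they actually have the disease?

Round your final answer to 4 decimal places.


Let D = has disease, + = positive test

Given:
- P(D) = 0.0661 (prevalence)
- P(+|D) = 0.8700 (sensitivity)
- P(-|¬D) = 0.9493 (specificity)
- P(+|¬D) = 0.0507 (false positive rate = 1 - specificity)

Step 1: Find P(+)
P(+) = P(+|D)P(D) + P(+|¬D)P(¬D)
     = 0.8700 × 0.0661 + 0.0507 × 0.9339
     = 0.05750700 + 0.04734873
     = 0.10485573

Step 2: Apply Bayes' theorem for P(D|+)
P(D|+) = P(+|D)P(D) / P(+)
       = 0.05750700 / 0.10485573
       = 0.5484


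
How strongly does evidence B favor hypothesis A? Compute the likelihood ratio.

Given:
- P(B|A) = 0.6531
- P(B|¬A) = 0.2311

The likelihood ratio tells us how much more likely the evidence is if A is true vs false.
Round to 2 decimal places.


Likelihood Ratio (LR) = P(B|A) / P(B|¬A)

LR = 0.6531 / 0.2311
   = 2.83

The evidence is 2.83 times more likely if A is true than if A is false.
Since LR > 1, the evidence supports A over ¬A.


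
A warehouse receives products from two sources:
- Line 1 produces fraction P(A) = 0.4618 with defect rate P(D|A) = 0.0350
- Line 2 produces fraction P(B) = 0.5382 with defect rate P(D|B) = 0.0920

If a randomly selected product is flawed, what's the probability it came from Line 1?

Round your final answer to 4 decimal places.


Let A = from Line 1, D = flawed

Given:
- P(A) = 0.4618, P(B) = 0.5382
- P(D|A) = 0.0350, P(D|B) = 0.0920

Step 1: Find P(D)
P(D) = P(D|A)P(A) + P(D|B)P(B)
     = 0.0350 × 0.4618 + 0.0920 × 0.5382
     = 0.01616300 + 0.04951440
     = 0.06567740

Step 2: Apply Bayes' theorem
P(A|D) = P(D|A)P(A) / P(D)
       = 0.01616300 / 0.06567740
       = 0.2461


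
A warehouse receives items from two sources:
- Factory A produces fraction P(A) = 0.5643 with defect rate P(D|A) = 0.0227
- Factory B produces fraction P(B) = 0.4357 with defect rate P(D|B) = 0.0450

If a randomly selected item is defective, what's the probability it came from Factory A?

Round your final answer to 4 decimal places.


Let A = from Factory A, D = defective

Given:
- P(A) = 0.5643, P(B) = 0.4357
- P(D|A) = 0.0227, P(D|B) = 0.0450

Step 1: Find P(D)
P(D) = P(D|A)P(A) + P(D|B)P(B)
     = 0.0227 × 0.5643 + 0.0450 × 0.4357
     = 0.01280961 + 0.01960650
     = 0.03241611

Step 2: Apply Bayes' theorem
P(A|D) = P(D|A)P(A) / P(D)
       = 0.01280961 / 0.03241611
       = 0.3952


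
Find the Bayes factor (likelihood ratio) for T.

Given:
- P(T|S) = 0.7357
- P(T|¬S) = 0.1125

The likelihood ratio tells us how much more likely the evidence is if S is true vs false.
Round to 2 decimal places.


Likelihood Ratio (LR) = P(T|S) / P(T|¬S)

LR = 0.7357 / 0.1125
   = 6.54

The evidence is 6.54 times more likely if S is true than if S is false.
LR > 1, so observing T raises the odds in favor of S.


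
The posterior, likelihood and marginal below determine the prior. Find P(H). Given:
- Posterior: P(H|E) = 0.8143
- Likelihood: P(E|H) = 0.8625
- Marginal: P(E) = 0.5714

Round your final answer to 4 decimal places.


From Bayes' theorem: P(H|E) = P(E|H) × P(H) / P(E)

Rearranging for P(H):
P(H) = P(H|E) × P(E) / P(E|H)
     = 0.8143 × 0.5714 / 0.8625
     = 0.46529102 / 0.8625
     = 0.5395


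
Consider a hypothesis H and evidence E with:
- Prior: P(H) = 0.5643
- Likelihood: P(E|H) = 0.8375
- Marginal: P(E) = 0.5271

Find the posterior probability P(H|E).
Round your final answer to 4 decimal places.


Using Bayes' theorem:

P(H|E) = P(E|H) × P(H) / P(E)
       = 0.8375 × 0.5643 / 0.5271
       = 0.47260125 / 0.5271
       = 0.8966

The evidence strengthens our belief in H.
Prior: 0.5643 → Posterior: 0.8966


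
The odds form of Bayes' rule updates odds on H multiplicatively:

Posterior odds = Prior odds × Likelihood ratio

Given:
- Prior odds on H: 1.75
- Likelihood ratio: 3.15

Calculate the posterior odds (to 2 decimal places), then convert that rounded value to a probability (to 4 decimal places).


Step 1: Calculate posterior odds
Posterior odds = Prior odds × LR
               = 1.75 × 3.15
               = 5.51

Step 2: Convert to probability
P(H|E) = Posterior odds / (1 + Posterior odds)
       = 5.51 / (1 + 5.51)
       = 5.51 / 6.51
       = 0.8464

The evidence increased P(H) from 0.6364 to 0.8464.


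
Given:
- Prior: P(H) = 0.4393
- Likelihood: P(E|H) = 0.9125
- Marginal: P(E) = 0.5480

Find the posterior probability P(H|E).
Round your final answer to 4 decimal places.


Using Bayes' theorem:

P(H|E) = P(E|H) × P(H) / P(E)
       = 0.9125 × 0.4393 / 0.5480
       = 0.40086125 / 0.5480
       = 0.7315

The evidence strengthens our belief in H.
Prior: 0.4393 → Posterior: 0.7315


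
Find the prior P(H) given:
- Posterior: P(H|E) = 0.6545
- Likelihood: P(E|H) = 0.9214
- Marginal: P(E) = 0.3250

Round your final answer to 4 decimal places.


From Bayes' theorem: P(H|E) = P(E|H) × P(H) / P(E)

Rearranging for P(H):
P(H) = P(H|E) × P(E) / P(E|H)
     = 0.6545 × 0.3250 / 0.9214
     = 0.21271250 / 0.9214
     = 0.2309


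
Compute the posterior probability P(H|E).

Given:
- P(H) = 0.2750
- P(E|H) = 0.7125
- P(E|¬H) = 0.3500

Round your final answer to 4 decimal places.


Bayes' theorem: P(H|E) = P(E|H) × P(H) / P(E)

Step 1: Calculate P(E) using law of total probability
P(E) = P(E|H)P(H) + P(E|¬H)P(¬H)
     = 0.7125 × 0.2750 + 0.3500 × 0.7250
     = 0.19593750 + 0.25375000
     = 0.44968750

Step 2: Apply Bayes' theorem
P(H|E) = P(E|H) × P(H) / P(E)
       = 0.19593750 / 0.44968750
       = 0.4357


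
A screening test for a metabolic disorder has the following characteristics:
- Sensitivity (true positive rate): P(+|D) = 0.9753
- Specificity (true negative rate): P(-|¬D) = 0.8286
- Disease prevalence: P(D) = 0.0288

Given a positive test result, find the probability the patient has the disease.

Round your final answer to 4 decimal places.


Let D = has disease, + = positive test

Given:
- P(D) = 0.0288 (prevalence)
- P(+|D) = 0.9753 (sensitivity)
- P(-|¬D) = 0.8286 (specificity)
- P(+|¬D) = 0.1714 (false positive rate = 1 - specificity)

Step 1: Find P(+)
P(+) = P(+|D)P(D) + P(+|¬D)P(¬D)
     = 0.9753 × 0.0288 + 0.1714 × 0.9712
     = 0.02808864 + 0.16646368
     = 0.19455232

Step 2: Apply Bayes' theorem for P(D|+)
P(D|+) = P(+|D)P(D) / P(+)
       = 0.02808864 / 0.19455232
       = 0.1444
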